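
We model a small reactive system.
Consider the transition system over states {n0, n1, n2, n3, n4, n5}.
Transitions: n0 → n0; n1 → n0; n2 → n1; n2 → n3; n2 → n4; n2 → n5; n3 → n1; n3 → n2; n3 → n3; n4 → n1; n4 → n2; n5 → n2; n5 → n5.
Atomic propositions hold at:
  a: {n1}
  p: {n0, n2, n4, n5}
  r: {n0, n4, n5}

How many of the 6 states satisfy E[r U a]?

E[r U a]: least fixpoint, start Z0 = Sat(a) = {n1}, add states in Sat(r) with some successor in Z. Z1 = {n1, n4}; fixed.
Sat(E[r U a]) = {n1, n4}
|Sat(E[r U a])| = |{n1, n4}| = 2.

2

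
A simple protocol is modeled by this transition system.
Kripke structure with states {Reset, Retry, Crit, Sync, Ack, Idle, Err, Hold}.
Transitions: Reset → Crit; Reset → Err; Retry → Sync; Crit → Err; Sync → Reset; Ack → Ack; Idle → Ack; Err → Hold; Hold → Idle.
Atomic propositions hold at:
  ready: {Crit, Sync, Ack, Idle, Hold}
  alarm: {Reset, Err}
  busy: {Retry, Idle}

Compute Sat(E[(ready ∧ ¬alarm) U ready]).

Sat(¬alarm) = {Retry, Crit, Sync, Ack, Idle, Hold}
Sat(ready ∧ ¬alarm) = {Crit, Sync, Ack, Idle, Hold}
E[(ready ∧ ¬alarm) U ready]: least fixpoint, start Z0 = Sat(ready) = {Crit, Sync, Ack, Idle, Hold}, add states in Sat(ready ∧ ¬alarm) with some successor in Z. Already a fixed point.
Sat(E[(ready ∧ ¬alarm) U ready]) = {Crit, Sync, Ack, Idle, Hold}

{Crit, Sync, Ack, Idle, Hold}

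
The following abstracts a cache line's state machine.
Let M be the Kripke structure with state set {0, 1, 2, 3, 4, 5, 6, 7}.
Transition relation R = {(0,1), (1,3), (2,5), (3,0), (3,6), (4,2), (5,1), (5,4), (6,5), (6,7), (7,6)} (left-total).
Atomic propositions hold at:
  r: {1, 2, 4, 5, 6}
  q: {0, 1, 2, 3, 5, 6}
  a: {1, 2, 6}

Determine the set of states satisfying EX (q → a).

{0, 3, 4, 5, 6, 7}

Sat(q → a) = {1, 2, 4, 6, 7}
Sat(EX (q → a)) = {s : some successor in {1, 2, 4, 6, 7}} = {0, 3, 4, 5, 6, 7}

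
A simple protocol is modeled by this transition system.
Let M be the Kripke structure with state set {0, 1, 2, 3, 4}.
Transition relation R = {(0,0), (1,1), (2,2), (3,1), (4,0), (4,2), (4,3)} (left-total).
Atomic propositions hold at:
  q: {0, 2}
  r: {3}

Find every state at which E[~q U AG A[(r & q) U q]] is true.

Sat(~q) = {1, 3, 4}
Sat(r & q) = ∅
A[(r & q) U q]: least fixpoint, start Z0 = Sat(q) = {0, 2}, add states in Sat(r & q) with every successor in Z. Already a fixed point.
Sat(A[(r & q) U q]) = {0, 2}
AG A[(r & q) U q]: greatest fixpoint, start Z0 = {0, 2}, keep only states in Sat with every successor in Z. Already a fixed point.
Sat(AG A[(r & q) U q]) = {0, 2}
E[~q U AG A[(r & q) U q]]: least fixpoint, start Z0 = Sat(AG A[(r & q) U q]) = {0, 2}, add states in Sat(~q) with some successor in Z. Z1 = {0, 2, 4}; fixed.
Sat(E[~q U AG A[(r & q) U q]]) = {0, 2, 4}

{0, 2, 4}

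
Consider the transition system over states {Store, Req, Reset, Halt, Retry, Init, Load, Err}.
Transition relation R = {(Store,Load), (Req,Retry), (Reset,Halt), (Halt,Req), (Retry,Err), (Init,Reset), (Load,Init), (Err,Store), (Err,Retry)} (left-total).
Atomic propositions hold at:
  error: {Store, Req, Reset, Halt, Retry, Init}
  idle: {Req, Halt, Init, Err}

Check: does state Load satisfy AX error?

Yes

Sat(AX error) = {s : every successor in {Store, Req, Reset, Halt, Retry, Init}} = {Req, Reset, Halt, Init, Load, Err}
Load ∈ Sat(AX error) = {Req, Reset, Halt, Init, Load, Err}, so the formula holds at Load.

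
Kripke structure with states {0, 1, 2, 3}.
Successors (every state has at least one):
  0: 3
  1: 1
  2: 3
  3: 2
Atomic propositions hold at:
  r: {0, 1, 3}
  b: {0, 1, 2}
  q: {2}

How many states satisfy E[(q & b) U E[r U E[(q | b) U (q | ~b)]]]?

Sat(q & b) = {2}
Sat(q | b) = {0, 1, 2}
Sat(~b) = {3}
Sat(q | ~b) = {2, 3}
E[(q | b) U (q | ~b)]: least fixpoint, start Z0 = Sat((q | ~b)) = {2, 3}, add states in Sat(q | b) with some successor in Z. Z1 = {0, 2, 3}; fixed.
Sat(E[(q | b) U (q | ~b)]) = {0, 2, 3}
E[r U E[(q | b) U (q | ~b)]]: least fixpoint, start Z0 = Sat(E[(q | b) U (q | ~b)]) = {0, 2, 3}, add states in Sat(r) with some successor in Z. Already a fixed point.
Sat(E[r U E[(q | b) U (q | ~b)]]) = {0, 2, 3}
E[(q & b) U E[r U E[(q | b) U (q | ~b)]]]: least fixpoint, start Z0 = Sat(E[r U E[(q | b) U (q | ~b)]]) = {0, 2, 3}, add states in Sat(q & b) with some successor in Z. Already a fixed point.
Sat(E[(q & b) U E[r U E[(q | b) U (q | ~b)]]]) = {0, 2, 3}
|Sat(E[(q & b) U E[r U E[(q | b) U (q | ~b)]]])| = |{0, 2, 3}| = 3.

3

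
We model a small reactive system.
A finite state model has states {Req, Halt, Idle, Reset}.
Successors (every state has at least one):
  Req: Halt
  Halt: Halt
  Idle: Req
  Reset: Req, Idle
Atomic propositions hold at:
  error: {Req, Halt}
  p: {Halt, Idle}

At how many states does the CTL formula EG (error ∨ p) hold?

3

Sat(error ∨ p) = {Req, Halt, Idle}
EG (error ∨ p): greatest fixpoint, start Z0 = {Req, Halt, Idle}, keep only states in Sat with some successor in Z. Already a fixed point.
Sat(EG (error ∨ p)) = {Req, Halt, Idle}
|Sat(EG (error ∨ p))| = |{Req, Halt, Idle}| = 3.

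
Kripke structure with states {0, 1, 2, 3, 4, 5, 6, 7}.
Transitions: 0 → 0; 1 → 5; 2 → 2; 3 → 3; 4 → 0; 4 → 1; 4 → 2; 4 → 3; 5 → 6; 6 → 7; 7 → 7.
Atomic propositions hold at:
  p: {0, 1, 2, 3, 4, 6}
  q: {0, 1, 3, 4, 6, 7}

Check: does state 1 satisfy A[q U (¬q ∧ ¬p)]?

Yes

Sat(¬q) = {2, 5}
Sat(¬p) = {5, 7}
Sat(¬q ∧ ¬p) = {5}
A[q U (¬q ∧ ¬p)]: least fixpoint, start Z0 = Sat((¬q ∧ ¬p)) = {5}, add states in Sat(q) with every successor in Z. Z1 = {1, 5}; fixed.
Sat(A[q U (¬q ∧ ¬p)]) = {1, 5}
1 ∈ Sat(A[q U (¬q ∧ ¬p)]) = {1, 5}, so the formula holds at 1.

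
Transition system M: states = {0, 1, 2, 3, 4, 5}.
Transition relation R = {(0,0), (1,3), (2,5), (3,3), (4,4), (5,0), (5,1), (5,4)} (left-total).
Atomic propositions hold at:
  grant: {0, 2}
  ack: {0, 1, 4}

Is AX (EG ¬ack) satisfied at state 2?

Sat(¬ack) = {2, 3, 5}
EG ¬ack: greatest fixpoint, start Z0 = {2, 3, 5}, keep only states in Sat with some successor in Z. Z1 = {2, 3}; Z2 = {3}; fixed.
Sat(EG ¬ack) = {3}
Sat(AX (EG ¬ack)) = {s : every successor in {3}} = {1, 3}
2 ∉ Sat(AX (EG ¬ack)) = {1, 3}, so the formula does not hold at 2.

No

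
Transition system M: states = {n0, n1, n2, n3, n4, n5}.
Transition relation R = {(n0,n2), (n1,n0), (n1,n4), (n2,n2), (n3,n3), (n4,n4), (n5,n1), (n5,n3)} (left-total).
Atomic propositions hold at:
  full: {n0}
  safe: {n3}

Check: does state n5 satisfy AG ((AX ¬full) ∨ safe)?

Sat(¬full) = {n1, n2, n3, n4, n5}
Sat(AX ¬full) = {s : every successor in {n1, n2, n3, n4, n5}} = {n0, n2, n3, n4, n5}
Sat((AX ¬full) ∨ safe) = {n0, n2, n3, n4, n5}
AG ((AX ¬full) ∨ safe): greatest fixpoint, start Z0 = {n0, n2, n3, n4, n5}, keep only states in Sat with every successor in Z. Z1 = {n0, n2, n3, n4}; fixed.
Sat(AG ((AX ¬full) ∨ safe)) = {n0, n2, n3, n4}
n5 ∉ Sat(AG ((AX ¬full) ∨ safe)) = {n0, n2, n3, n4}, so the formula does not hold at n5.

No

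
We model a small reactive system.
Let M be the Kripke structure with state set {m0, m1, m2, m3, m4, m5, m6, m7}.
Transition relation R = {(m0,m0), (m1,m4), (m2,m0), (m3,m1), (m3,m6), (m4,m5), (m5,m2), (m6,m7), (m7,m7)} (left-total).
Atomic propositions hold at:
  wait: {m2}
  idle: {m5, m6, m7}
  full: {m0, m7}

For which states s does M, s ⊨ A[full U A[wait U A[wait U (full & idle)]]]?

{m7}

Sat(full & idle) = {m7}
A[wait U (full & idle)]: least fixpoint, start Z0 = Sat((full & idle)) = {m7}, add states in Sat(wait) with every successor in Z. Already a fixed point.
Sat(A[wait U (full & idle)]) = {m7}
A[wait U A[wait U (full & idle)]]: least fixpoint, start Z0 = Sat(A[wait U (full & idle)]) = {m7}, add states in Sat(wait) with every successor in Z. Already a fixed point.
Sat(A[wait U A[wait U (full & idle)]]) = {m7}
A[full U A[wait U A[wait U (full & idle)]]]: least fixpoint, start Z0 = Sat(A[wait U A[wait U (full & idle)]]) = {m7}, add states in Sat(full) with every successor in Z. Already a fixed point.
Sat(A[full U A[wait U A[wait U (full & idle)]]]) = {m7}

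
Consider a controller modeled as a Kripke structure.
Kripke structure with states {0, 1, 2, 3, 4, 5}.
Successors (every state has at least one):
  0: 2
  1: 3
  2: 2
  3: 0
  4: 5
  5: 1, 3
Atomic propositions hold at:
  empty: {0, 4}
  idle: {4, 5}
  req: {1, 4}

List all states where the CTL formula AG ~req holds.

Sat(~req) = {0, 2, 3, 5}
AG ~req: greatest fixpoint, start Z0 = {0, 2, 3, 5}, keep only states in Sat with every successor in Z. Z1 = {0, 2, 3}; fixed.
Sat(AG ~req) = {0, 2, 3}

{0, 2, 3}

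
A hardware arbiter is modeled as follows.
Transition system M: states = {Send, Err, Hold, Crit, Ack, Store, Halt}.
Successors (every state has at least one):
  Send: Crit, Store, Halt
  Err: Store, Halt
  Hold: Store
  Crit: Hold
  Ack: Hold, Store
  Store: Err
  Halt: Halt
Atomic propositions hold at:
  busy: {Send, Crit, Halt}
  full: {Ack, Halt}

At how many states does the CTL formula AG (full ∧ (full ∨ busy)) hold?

1

Sat(full ∨ busy) = {Send, Crit, Ack, Halt}
Sat(full ∧ (full ∨ busy)) = {Ack, Halt}
AG (full ∧ (full ∨ busy)): greatest fixpoint, start Z0 = {Ack, Halt}, keep only states in Sat with every successor in Z. Z1 = {Halt}; fixed.
Sat(AG (full ∧ (full ∨ busy))) = {Halt}
|Sat(AG (full ∧ (full ∨ busy)))| = |{Halt}| = 1.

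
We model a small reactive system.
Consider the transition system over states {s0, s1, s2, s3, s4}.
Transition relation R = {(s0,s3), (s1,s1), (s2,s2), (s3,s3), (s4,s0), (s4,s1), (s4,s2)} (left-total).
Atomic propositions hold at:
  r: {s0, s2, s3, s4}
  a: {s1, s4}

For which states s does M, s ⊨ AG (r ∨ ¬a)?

{s0, s2, s3}

Sat(¬a) = {s0, s2, s3}
Sat(r ∨ ¬a) = {s0, s2, s3, s4}
AG (r ∨ ¬a): greatest fixpoint, start Z0 = {s0, s2, s3, s4}, keep only states in Sat with every successor in Z. Z1 = {s0, s2, s3}; fixed.
Sat(AG (r ∨ ¬a)) = {s0, s2, s3}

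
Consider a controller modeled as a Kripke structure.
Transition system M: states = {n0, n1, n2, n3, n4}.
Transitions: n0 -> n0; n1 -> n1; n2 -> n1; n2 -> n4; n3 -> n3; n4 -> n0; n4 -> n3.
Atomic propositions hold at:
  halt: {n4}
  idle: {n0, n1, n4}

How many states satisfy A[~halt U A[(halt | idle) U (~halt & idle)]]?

Sat(~halt) = {n0, n1, n2, n3}
Sat(halt | idle) = {n0, n1, n4}
Sat(~halt & idle) = {n0, n1}
A[(halt | idle) U (~halt & idle)]: least fixpoint, start Z0 = Sat((~halt & idle)) = {n0, n1}, add states in Sat(halt | idle) with every successor in Z. Already a fixed point.
Sat(A[(halt | idle) U (~halt & idle)]) = {n0, n1}
A[~halt U A[(halt | idle) U (~halt & idle)]]: least fixpoint, start Z0 = Sat(A[(halt | idle) U (~halt & idle)]) = {n0, n1}, add states in Sat(~halt) with every successor in Z. Already a fixed point.
Sat(A[~halt U A[(halt | idle) U (~halt & idle)]]) = {n0, n1}
|Sat(A[~halt U A[(halt | idle) U (~halt & idle)]])| = |{n0, n1}| = 2.

2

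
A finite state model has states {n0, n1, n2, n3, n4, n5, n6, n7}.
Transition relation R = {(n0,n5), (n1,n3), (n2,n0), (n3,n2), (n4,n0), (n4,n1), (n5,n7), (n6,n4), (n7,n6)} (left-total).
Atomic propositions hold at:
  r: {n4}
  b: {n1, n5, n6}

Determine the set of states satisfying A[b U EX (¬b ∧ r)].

{n6}

Sat(¬b) = {n0, n2, n3, n4, n7}
Sat(¬b ∧ r) = {n4}
Sat(EX (¬b ∧ r)) = {s : some successor in {n4}} = {n6}
A[b U EX (¬b ∧ r)]: least fixpoint, start Z0 = Sat(EX (¬b ∧ r)) = {n6}, add states in Sat(b) with every successor in Z. Already a fixed point.
Sat(A[b U EX (¬b ∧ r)]) = {n6}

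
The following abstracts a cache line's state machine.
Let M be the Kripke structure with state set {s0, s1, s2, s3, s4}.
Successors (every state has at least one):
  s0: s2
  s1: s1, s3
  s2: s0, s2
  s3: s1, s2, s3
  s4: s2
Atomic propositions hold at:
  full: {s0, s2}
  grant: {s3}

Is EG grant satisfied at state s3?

EG grant: greatest fixpoint, start Z0 = {s3}, keep only states in Sat with some successor in Z. Already a fixed point.
Sat(EG grant) = {s3}
s3 ∈ Sat(EG grant) = {s3}, so the formula holds at s3.

Yes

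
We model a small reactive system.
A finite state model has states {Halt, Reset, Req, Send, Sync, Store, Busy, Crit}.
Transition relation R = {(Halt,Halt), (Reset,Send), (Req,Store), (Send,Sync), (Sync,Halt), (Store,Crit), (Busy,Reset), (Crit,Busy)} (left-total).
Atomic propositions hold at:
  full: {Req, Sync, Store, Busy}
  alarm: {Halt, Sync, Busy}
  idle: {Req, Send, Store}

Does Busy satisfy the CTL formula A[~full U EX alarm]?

No

Sat(~full) = {Halt, Reset, Send, Crit}
Sat(EX alarm) = {s : some successor in {Halt, Sync, Busy}} = {Halt, Send, Sync, Crit}
A[~full U EX alarm]: least fixpoint, start Z0 = Sat(EX alarm) = {Halt, Send, Sync, Crit}, add states in Sat(~full) with every successor in Z. Z1 = {Halt, Reset, Send, Sync, Crit}; fixed.
Sat(A[~full U EX alarm]) = {Halt, Reset, Send, Sync, Crit}
Busy ∉ Sat(A[~full U EX alarm]) = {Halt, Reset, Send, Sync, Crit}, so the formula does not hold at Busy.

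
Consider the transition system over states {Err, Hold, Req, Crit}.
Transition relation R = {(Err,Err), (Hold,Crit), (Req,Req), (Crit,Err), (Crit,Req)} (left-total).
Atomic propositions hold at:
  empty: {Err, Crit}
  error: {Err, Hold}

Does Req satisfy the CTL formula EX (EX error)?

Sat(EX error) = {s : some successor in {Err, Hold}} = {Err, Crit}
Sat(EX (EX error)) = {s : some successor in {Err, Crit}} = {Err, Hold, Crit}
Req ∉ Sat(EX (EX error)) = {Err, Hold, Crit}, so the formula does not hold at Req.

No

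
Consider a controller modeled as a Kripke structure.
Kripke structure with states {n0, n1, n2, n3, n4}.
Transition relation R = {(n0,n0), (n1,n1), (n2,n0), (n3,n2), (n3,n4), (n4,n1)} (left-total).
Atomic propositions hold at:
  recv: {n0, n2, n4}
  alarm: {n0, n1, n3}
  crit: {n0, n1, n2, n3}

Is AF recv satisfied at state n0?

Yes

AF recv: least fixpoint, start Z0 = {n0, n2, n4}, add states with every successor in Z. Z1 = {n0, n2, n3, n4}; fixed.
Sat(AF recv) = {n0, n2, n3, n4}
n0 ∈ Sat(AF recv) = {n0, n2, n3, n4}, so the formula holds at n0.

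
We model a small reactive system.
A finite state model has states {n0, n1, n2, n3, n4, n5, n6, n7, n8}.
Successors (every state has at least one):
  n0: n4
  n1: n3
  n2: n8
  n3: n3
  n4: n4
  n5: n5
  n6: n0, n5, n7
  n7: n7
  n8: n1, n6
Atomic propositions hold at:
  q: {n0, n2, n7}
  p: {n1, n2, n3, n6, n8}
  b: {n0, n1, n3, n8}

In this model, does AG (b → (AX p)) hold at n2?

Sat(AX p) = {s : every successor in {n1, n2, n3, n6, n8}} = {n1, n2, n3, n8}
Sat(b → (AX p)) = {n1, n2, n3, n4, n5, n6, n7, n8}
AG (b → (AX p)): greatest fixpoint, start Z0 = {n1, n2, n3, n4, n5, n6, n7, n8}, keep only states in Sat with every successor in Z. Z1 = {n1, n2, n3, n4, n5, n7, n8}; Z2 = {n1, n2, n3, n4, n5, n7}; Z3 = {n1, n3, n4, n5, n7}; fixed.
Sat(AG (b → (AX p))) = {n1, n3, n4, n5, n7}
n2 ∉ Sat(AG (b → (AX p))) = {n1, n3, n4, n5, n7}, so the formula does not hold at n2.

No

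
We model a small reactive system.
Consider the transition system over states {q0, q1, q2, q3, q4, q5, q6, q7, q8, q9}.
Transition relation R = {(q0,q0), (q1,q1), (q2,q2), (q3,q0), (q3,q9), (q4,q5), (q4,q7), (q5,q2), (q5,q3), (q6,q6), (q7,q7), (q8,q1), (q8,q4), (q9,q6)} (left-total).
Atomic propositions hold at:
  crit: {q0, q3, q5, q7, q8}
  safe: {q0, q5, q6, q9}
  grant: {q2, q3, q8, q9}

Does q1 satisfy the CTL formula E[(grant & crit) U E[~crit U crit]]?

No

Sat(grant & crit) = {q3, q8}
Sat(~crit) = {q1, q2, q4, q6, q9}
E[~crit U crit]: least fixpoint, start Z0 = Sat(crit) = {q0, q3, q5, q7, q8}, add states in Sat(~crit) with some successor in Z. Z1 = {q0, q3, q4, q5, q7, q8}; fixed.
Sat(E[~crit U crit]) = {q0, q3, q4, q5, q7, q8}
E[(grant & crit) U E[~crit U crit]]: least fixpoint, start Z0 = Sat(E[~crit U crit]) = {q0, q3, q4, q5, q7, q8}, add states in Sat(grant & crit) with some successor in Z. Already a fixed point.
Sat(E[(grant & crit) U E[~crit U crit]]) = {q0, q3, q4, q5, q7, q8}
q1 ∉ Sat(E[(grant & crit) U E[~crit U crit]]) = {q0, q3, q4, q5, q7, q8}, so the formula does not hold at q1.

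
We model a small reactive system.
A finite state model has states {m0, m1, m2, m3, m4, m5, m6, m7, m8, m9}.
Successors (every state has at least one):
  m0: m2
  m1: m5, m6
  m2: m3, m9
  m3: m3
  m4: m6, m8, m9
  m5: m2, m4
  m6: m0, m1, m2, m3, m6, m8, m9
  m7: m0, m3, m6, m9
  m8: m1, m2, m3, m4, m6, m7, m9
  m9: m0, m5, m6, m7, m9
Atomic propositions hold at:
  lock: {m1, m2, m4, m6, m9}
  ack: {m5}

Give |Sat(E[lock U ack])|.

6

E[lock U ack]: least fixpoint, start Z0 = Sat(ack) = {m5}, add states in Sat(lock) with some successor in Z. Z1 = {m1, m5, m9}; Z2 = {m1, m2, m4, m5, m6, m9}; fixed.
Sat(E[lock U ack]) = {m1, m2, m4, m5, m6, m9}
|Sat(E[lock U ack])| = |{m1, m2, m4, m5, m6, m9}| = 6.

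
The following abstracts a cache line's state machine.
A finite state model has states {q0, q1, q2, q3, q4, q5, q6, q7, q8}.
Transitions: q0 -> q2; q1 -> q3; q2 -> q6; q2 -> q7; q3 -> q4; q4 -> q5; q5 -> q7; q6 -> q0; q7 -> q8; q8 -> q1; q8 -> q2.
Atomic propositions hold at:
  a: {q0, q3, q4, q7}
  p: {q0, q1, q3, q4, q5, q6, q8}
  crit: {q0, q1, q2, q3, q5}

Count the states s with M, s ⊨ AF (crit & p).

Sat(crit & p) = {q0, q1, q3, q5}
AF (crit & p): least fixpoint, start Z0 = {q0, q1, q3, q5}, add states with every successor in Z. Z1 = {q0, q1, q3, q4, q5, q6}; fixed.
Sat(AF (crit & p)) = {q0, q1, q3, q4, q5, q6}
|Sat(AF (crit & p))| = |{q0, q1, q3, q4, q5, q6}| = 6.

6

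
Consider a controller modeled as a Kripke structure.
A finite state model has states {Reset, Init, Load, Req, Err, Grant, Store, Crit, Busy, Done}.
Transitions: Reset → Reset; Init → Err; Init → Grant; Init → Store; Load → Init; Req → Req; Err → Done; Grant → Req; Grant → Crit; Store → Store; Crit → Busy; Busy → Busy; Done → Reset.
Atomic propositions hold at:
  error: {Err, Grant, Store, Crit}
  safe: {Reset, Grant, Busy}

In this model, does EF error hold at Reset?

No

EF error: least fixpoint, start Z0 = {Err, Grant, Store, Crit}, add states with some successor in Z. Z1 = {Init, Err, Grant, Store, Crit}; Z2 = {Init, Load, Err, Grant, Store, Crit}; fixed.
Sat(EF error) = {Init, Load, Err, Grant, Store, Crit}
Reset ∉ Sat(EF error) = {Init, Load, Err, Grant, Store, Crit}, so the formula does not hold at Reset.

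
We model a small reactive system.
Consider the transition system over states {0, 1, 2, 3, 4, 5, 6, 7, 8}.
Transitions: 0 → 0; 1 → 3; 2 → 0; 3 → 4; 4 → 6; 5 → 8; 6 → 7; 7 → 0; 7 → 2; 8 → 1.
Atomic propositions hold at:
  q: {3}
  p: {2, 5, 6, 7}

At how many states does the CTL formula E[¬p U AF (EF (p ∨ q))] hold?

8

Sat(¬p) = {0, 1, 3, 4, 8}
Sat(p ∨ q) = {2, 3, 5, 6, 7}
EF (p ∨ q): least fixpoint, start Z0 = {2, 3, 5, 6, 7}, add states with some successor in Z. Z1 = {1, 2, 3, 4, 5, 6, 7}; Z2 = {1, 2, 3, 4, 5, 6, 7, 8}; fixed.
Sat(EF (p ∨ q)) = {1, 2, 3, 4, 5, 6, 7, 8}
AF (EF (p ∨ q)): least fixpoint, start Z0 = {1, 2, 3, 4, 5, 6, 7, 8}, add states with every successor in Z. Already a fixed point.
Sat(AF (EF (p ∨ q))) = {1, 2, 3, 4, 5, 6, 7, 8}
E[¬p U AF (EF (p ∨ q))]: least fixpoint, start Z0 = Sat(AF (EF (p ∨ q))) = {1, 2, 3, 4, 5, 6, 7, 8}, add states in Sat(¬p) with some successor in Z. Already a fixed point.
Sat(E[¬p U AF (EF (p ∨ q))]) = {1, 2, 3, 4, 5, 6, 7, 8}
|Sat(E[¬p U AF (EF (p ∨ q))])| = |{1, 2, 3, 4, 5, 6, 7, 8}| = 8.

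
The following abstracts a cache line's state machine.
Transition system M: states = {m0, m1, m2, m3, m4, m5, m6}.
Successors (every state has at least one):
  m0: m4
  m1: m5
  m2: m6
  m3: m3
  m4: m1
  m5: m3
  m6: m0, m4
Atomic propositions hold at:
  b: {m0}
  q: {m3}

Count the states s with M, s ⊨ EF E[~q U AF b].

Sat(~q) = {m0, m1, m2, m4, m5, m6}
AF b: least fixpoint, start Z0 = {m0}, add states with every successor in Z. Already a fixed point.
Sat(AF b) = {m0}
E[~q U AF b]: least fixpoint, start Z0 = Sat(AF b) = {m0}, add states in Sat(~q) with some successor in Z. Z1 = {m0, m6}; Z2 = {m0, m2, m6}; fixed.
Sat(E[~q U AF b]) = {m0, m2, m6}
EF E[~q U AF b]: least fixpoint, start Z0 = {m0, m2, m6}, add states with some successor in Z. Already a fixed point.
Sat(EF E[~q U AF b]) = {m0, m2, m6}
|Sat(EF E[~q U AF b])| = |{m0, m2, m6}| = 3.

3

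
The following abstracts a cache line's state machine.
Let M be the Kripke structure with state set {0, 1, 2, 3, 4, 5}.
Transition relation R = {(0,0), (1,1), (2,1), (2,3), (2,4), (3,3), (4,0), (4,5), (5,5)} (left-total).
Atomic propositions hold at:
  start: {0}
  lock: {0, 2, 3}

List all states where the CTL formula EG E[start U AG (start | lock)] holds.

Sat(start | lock) = {0, 2, 3}
AG (start | lock): greatest fixpoint, start Z0 = {0, 2, 3}, keep only states in Sat with every successor in Z. Z1 = {0, 3}; fixed.
Sat(AG (start | lock)) = {0, 3}
E[start U AG (start | lock)]: least fixpoint, start Z0 = Sat(AG (start | lock)) = {0, 3}, add states in Sat(start) with some successor in Z. Already a fixed point.
Sat(E[start U AG (start | lock)]) = {0, 3}
EG E[start U AG (start | lock)]: greatest fixpoint, start Z0 = {0, 3}, keep only states in Sat with some successor in Z. Already a fixed point.
Sat(EG E[start U AG (start | lock)]) = {0, 3}

{0, 3}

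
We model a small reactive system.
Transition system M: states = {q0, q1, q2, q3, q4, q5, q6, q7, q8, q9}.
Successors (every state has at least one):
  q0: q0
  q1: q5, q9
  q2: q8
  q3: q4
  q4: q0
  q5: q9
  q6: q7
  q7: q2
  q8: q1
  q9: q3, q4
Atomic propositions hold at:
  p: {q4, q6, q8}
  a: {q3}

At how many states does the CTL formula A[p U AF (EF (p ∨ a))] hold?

9

Sat(p ∨ a) = {q3, q4, q6, q8}
EF (p ∨ a): least fixpoint, start Z0 = {q3, q4, q6, q8}, add states with some successor in Z. Z1 = {q2, q3, q4, q6, q8, q9}; Z2 = {q1, q2, q3, q4, q5, q6, q7, q8, q9}; fixed.
Sat(EF (p ∨ a)) = {q1, q2, q3, q4, q5, q6, q7, q8, q9}
AF (EF (p ∨ a)): least fixpoint, start Z0 = {q1, q2, q3, q4, q5, q6, q7, q8, q9}, add states with every successor in Z. Already a fixed point.
Sat(AF (EF (p ∨ a))) = {q1, q2, q3, q4, q5, q6, q7, q8, q9}
A[p U AF (EF (p ∨ a))]: least fixpoint, start Z0 = Sat(AF (EF (p ∨ a))) = {q1, q2, q3, q4, q5, q6, q7, q8, q9}, add states in Sat(p) with every successor in Z. Already a fixed point.
Sat(A[p U AF (EF (p ∨ a))]) = {q1, q2, q3, q4, q5, q6, q7, q8, q9}
|Sat(A[p U AF (EF (p ∨ a))])| = |{q1, q2, q3, q4, q5, q6, q7, q8, q9}| = 9.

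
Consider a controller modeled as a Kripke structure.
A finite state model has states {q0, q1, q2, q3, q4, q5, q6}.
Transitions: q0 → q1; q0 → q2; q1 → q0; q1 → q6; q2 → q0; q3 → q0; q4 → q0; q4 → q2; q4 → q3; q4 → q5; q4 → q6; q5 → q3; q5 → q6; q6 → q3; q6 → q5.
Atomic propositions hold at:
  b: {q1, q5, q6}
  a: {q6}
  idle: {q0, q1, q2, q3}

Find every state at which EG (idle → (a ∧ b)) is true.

Sat(a ∧ b) = {q6}
Sat(idle → (a ∧ b)) = {q4, q5, q6}
EG (idle → (a ∧ b)): greatest fixpoint, start Z0 = {q4, q5, q6}, keep only states in Sat with some successor in Z. Already a fixed point.
Sat(EG (idle → (a ∧ b))) = {q4, q5, q6}

{q4, q5, q6}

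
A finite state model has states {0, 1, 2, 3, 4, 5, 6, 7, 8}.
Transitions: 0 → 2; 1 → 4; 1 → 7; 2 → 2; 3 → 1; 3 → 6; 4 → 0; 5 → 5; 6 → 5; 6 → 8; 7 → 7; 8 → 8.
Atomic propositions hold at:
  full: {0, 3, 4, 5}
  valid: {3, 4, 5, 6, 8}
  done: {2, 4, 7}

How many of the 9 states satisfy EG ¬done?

4

Sat(¬done) = {0, 1, 3, 5, 6, 8}
EG ¬done: greatest fixpoint, start Z0 = {0, 1, 3, 5, 6, 8}, keep only states in Sat with some successor in Z. Z1 = {3, 5, 6, 8}; fixed.
Sat(EG ¬done) = {3, 5, 6, 8}
|Sat(EG ¬done)| = |{3, 5, 6, 8}| = 4.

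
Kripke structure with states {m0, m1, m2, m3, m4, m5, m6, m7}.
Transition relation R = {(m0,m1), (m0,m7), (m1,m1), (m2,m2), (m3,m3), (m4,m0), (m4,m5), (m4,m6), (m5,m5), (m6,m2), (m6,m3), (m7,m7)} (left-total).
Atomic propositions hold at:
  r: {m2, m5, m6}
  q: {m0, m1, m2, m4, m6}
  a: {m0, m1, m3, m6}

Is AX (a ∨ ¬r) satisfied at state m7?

Yes

Sat(¬r) = {m0, m1, m3, m4, m7}
Sat(a ∨ ¬r) = {m0, m1, m3, m4, m6, m7}
Sat(AX (a ∨ ¬r)) = {s : every successor in {m0, m1, m3, m4, m6, m7}} = {m0, m1, m3, m7}
m7 ∈ Sat(AX (a ∨ ¬r)) = {m0, m1, m3, m7}, so the formula holds at m7.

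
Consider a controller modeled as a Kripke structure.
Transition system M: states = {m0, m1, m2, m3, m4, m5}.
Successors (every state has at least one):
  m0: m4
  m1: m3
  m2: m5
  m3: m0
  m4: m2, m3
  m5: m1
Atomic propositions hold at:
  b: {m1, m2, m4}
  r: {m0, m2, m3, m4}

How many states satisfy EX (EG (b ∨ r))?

Sat(b ∨ r) = {m0, m1, m2, m3, m4}
EG (b ∨ r): greatest fixpoint, start Z0 = {m0, m1, m2, m3, m4}, keep only states in Sat with some successor in Z. Z1 = {m0, m1, m3, m4}; fixed.
Sat(EG (b ∨ r)) = {m0, m1, m3, m4}
Sat(EX (EG (b ∨ r))) = {s : some successor in {m0, m1, m3, m4}} = {m0, m1, m3, m4, m5}
|Sat(EX (EG (b ∨ r)))| = |{m0, m1, m3, m4, m5}| = 5.

5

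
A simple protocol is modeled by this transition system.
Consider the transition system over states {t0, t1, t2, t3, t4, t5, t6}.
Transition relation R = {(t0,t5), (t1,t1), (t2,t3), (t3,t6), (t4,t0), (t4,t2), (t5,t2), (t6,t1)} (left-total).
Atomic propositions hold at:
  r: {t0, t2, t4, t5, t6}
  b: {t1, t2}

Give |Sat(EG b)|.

EG b: greatest fixpoint, start Z0 = {t1, t2}, keep only states in Sat with some successor in Z. Z1 = {t1}; fixed.
Sat(EG b) = {t1}
|Sat(EG b)| = |{t1}| = 1.

1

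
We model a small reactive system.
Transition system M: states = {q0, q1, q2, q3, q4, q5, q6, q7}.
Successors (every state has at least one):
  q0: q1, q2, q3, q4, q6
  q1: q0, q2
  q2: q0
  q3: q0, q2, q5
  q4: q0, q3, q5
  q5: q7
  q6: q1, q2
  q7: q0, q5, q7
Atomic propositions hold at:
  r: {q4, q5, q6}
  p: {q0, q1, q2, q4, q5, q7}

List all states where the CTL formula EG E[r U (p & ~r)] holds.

{q0, q1, q2, q4, q5, q6, q7}

Sat(~r) = {q0, q1, q2, q3, q7}
Sat(p & ~r) = {q0, q1, q2, q7}
E[r U (p & ~r)]: least fixpoint, start Z0 = Sat((p & ~r)) = {q0, q1, q2, q7}, add states in Sat(r) with some successor in Z. Z1 = {q0, q1, q2, q4, q5, q6, q7}; fixed.
Sat(E[r U (p & ~r)]) = {q0, q1, q2, q4, q5, q6, q7}
EG E[r U (p & ~r)]: greatest fixpoint, start Z0 = {q0, q1, q2, q4, q5, q6, q7}, keep only states in Sat with some successor in Z. Already a fixed point.
Sat(EG E[r U (p & ~r)]) = {q0, q1, q2, q4, q5, q6, q7}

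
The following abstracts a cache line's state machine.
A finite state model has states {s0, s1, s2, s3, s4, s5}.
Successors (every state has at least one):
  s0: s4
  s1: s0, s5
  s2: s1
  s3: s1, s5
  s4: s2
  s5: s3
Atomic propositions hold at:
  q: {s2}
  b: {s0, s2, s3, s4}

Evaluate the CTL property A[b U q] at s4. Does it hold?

Yes

A[b U q]: least fixpoint, start Z0 = Sat(q) = {s2}, add states in Sat(b) with every successor in Z. Z1 = {s2, s4}; Z2 = {s0, s2, s4}; fixed.
Sat(A[b U q]) = {s0, s2, s4}
s4 ∈ Sat(A[b U q]) = {s0, s2, s4}, so the formula holds at s4.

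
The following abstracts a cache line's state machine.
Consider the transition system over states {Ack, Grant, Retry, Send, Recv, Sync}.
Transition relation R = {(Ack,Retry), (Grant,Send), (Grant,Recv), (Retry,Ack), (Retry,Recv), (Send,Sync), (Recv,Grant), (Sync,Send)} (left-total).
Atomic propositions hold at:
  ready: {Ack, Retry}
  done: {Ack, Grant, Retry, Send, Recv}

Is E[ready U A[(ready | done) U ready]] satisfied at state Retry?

Sat(ready | done) = {Ack, Grant, Retry, Send, Recv}
A[(ready | done) U ready]: least fixpoint, start Z0 = Sat(ready) = {Ack, Retry}, add states in Sat(ready | done) with every successor in Z. Already a fixed point.
Sat(A[(ready | done) U ready]) = {Ack, Retry}
E[ready U A[(ready | done) U ready]]: least fixpoint, start Z0 = Sat(A[(ready | done) U ready]) = {Ack, Retry}, add states in Sat(ready) with some successor in Z. Already a fixed point.
Sat(E[ready U A[(ready | done) U ready]]) = {Ack, Retry}
Retry ∈ Sat(E[ready U A[(ready | done) U ready]]) = {Ack, Retry}, so the formula holds at Retry.

Yes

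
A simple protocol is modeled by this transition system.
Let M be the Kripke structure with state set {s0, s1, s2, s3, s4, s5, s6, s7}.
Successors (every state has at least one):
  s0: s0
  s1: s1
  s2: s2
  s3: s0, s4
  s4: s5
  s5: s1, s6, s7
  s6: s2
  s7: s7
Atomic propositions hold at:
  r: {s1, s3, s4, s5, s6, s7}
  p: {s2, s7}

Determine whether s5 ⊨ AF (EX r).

Sat(EX r) = {s : some successor in {s1, s3, s4, s5, s6, s7}} = {s1, s3, s4, s5, s7}
AF (EX r): least fixpoint, start Z0 = {s1, s3, s4, s5, s7}, add states with every successor in Z. Already a fixed point.
Sat(AF (EX r)) = {s1, s3, s4, s5, s7}
s5 ∈ Sat(AF (EX r)) = {s1, s3, s4, s5, s7}, so the formula holds at s5.

Yes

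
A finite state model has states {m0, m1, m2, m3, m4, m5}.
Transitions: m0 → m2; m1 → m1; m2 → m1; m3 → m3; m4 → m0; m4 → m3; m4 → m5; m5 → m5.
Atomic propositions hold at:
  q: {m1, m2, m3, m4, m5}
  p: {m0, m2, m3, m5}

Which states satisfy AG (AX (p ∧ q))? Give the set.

{m3, m5}

Sat(p ∧ q) = {m2, m3, m5}
Sat(AX (p ∧ q)) = {s : every successor in {m2, m3, m5}} = {m0, m3, m5}
AG (AX (p ∧ q)): greatest fixpoint, start Z0 = {m0, m3, m5}, keep only states in Sat with every successor in Z. Z1 = {m3, m5}; fixed.
Sat(AG (AX (p ∧ q))) = {m3, m5}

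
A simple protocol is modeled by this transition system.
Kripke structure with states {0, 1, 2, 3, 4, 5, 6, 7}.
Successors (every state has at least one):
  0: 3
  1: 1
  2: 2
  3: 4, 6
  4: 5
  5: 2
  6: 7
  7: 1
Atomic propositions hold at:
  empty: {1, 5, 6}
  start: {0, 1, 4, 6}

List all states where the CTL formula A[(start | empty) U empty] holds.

{1, 4, 5, 6}

Sat(start | empty) = {0, 1, 4, 5, 6}
A[(start | empty) U empty]: least fixpoint, start Z0 = Sat(empty) = {1, 5, 6}, add states in Sat(start | empty) with every successor in Z. Z1 = {1, 4, 5, 6}; fixed.
Sat(A[(start | empty) U empty]) = {1, 4, 5, 6}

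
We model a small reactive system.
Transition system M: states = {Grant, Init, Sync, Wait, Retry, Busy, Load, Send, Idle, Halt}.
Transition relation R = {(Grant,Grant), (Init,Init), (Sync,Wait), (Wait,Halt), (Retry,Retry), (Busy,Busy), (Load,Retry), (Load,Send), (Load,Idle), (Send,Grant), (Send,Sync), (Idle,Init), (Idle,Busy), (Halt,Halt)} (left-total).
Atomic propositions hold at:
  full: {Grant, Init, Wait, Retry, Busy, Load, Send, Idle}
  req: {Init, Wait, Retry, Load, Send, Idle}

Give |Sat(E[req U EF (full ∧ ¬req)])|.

Sat(¬req) = {Grant, Sync, Busy, Halt}
Sat(full ∧ ¬req) = {Grant, Busy}
EF (full ∧ ¬req): least fixpoint, start Z0 = {Grant, Busy}, add states with some successor in Z. Z1 = {Grant, Busy, Send, Idle}; Z2 = {Grant, Busy, Load, Send, Idle}; fixed.
Sat(EF (full ∧ ¬req)) = {Grant, Busy, Load, Send, Idle}
E[req U EF (full ∧ ¬req)]: least fixpoint, start Z0 = Sat(EF (full ∧ ¬req)) = {Grant, Busy, Load, Send, Idle}, add states in Sat(req) with some successor in Z. Already a fixed point.
Sat(E[req U EF (full ∧ ¬req)]) = {Grant, Busy, Load, Send, Idle}
|Sat(E[req U EF (full ∧ ¬req)])| = |{Grant, Busy, Load, Send, Idle}| = 5.

5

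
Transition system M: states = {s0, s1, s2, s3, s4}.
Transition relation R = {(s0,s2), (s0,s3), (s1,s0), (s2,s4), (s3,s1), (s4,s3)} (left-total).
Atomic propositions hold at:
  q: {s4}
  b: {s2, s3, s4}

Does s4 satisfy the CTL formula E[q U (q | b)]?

Sat(q | b) = {s2, s3, s4}
E[q U (q | b)]: least fixpoint, start Z0 = Sat((q | b)) = {s2, s3, s4}, add states in Sat(q) with some successor in Z. Already a fixed point.
Sat(E[q U (q | b)]) = {s2, s3, s4}
s4 ∈ Sat(E[q U (q | b)]) = {s2, s3, s4}, so the formula holds at s4.

Yes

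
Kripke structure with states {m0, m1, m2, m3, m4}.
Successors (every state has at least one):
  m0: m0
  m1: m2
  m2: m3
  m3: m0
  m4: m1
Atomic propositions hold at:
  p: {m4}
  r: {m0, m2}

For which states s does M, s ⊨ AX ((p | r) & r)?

{m0, m1, m3}

Sat(p | r) = {m0, m2, m4}
Sat((p | r) & r) = {m0, m2}
Sat(AX ((p | r) & r)) = {s : every successor in {m0, m2}} = {m0, m1, m3}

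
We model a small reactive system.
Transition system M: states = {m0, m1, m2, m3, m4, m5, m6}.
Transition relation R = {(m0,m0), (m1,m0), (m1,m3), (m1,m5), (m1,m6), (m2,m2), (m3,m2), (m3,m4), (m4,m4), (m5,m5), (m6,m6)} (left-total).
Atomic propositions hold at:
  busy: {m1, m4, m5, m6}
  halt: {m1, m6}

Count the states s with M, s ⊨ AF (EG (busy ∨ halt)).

4

Sat(busy ∨ halt) = {m1, m4, m5, m6}
EG (busy ∨ halt): greatest fixpoint, start Z0 = {m1, m4, m5, m6}, keep only states in Sat with some successor in Z. Already a fixed point.
Sat(EG (busy ∨ halt)) = {m1, m4, m5, m6}
AF (EG (busy ∨ halt)): least fixpoint, start Z0 = {m1, m4, m5, m6}, add states with every successor in Z. Already a fixed point.
Sat(AF (EG (busy ∨ halt))) = {m1, m4, m5, m6}
|Sat(AF (EG (busy ∨ halt)))| = |{m1, m4, m5, m6}| = 4.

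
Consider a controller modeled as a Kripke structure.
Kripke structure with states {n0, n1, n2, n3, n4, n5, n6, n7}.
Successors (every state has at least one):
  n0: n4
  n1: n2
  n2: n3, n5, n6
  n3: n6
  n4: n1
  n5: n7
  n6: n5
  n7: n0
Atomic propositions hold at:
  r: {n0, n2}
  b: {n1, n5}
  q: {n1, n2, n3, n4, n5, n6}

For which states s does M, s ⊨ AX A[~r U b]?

{n0, n2, n3, n4, n6}

Sat(~r) = {n1, n3, n4, n5, n6, n7}
A[~r U b]: least fixpoint, start Z0 = Sat(b) = {n1, n5}, add states in Sat(~r) with every successor in Z. Z1 = {n1, n4, n5, n6}; Z2 = {n1, n3, n4, n5, n6}; fixed.
Sat(A[~r U b]) = {n1, n3, n4, n5, n6}
Sat(AX A[~r U b]) = {s : every successor in {n1, n3, n4, n5, n6}} = {n0, n2, n3, n4, n6}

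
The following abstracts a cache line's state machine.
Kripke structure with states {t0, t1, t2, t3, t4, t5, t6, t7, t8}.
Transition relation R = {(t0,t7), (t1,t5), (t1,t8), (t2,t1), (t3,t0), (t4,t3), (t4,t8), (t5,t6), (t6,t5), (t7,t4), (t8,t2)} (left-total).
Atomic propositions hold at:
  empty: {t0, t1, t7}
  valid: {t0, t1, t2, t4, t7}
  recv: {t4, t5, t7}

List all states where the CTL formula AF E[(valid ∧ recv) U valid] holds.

Sat(valid ∧ recv) = {t4, t7}
E[(valid ∧ recv) U valid]: least fixpoint, start Z0 = Sat(valid) = {t0, t1, t2, t4, t7}, add states in Sat(valid ∧ recv) with some successor in Z. Already a fixed point.
Sat(E[(valid ∧ recv) U valid]) = {t0, t1, t2, t4, t7}
AF E[(valid ∧ recv) U valid]: least fixpoint, start Z0 = {t0, t1, t2, t4, t7}, add states with every successor in Z. Z1 = {t0, t1, t2, t3, t4, t7, t8}; fixed.
Sat(AF E[(valid ∧ recv) U valid]) = {t0, t1, t2, t3, t4, t7, t8}

{t0, t1, t2, t3, t4, t7, t8}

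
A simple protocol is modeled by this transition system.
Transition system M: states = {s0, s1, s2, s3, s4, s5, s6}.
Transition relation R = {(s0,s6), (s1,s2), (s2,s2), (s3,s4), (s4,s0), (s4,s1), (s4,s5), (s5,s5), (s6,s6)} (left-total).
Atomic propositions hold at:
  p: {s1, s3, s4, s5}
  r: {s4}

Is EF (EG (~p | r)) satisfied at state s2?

Yes

Sat(~p) = {s0, s2, s6}
Sat(~p | r) = {s0, s2, s4, s6}
EG (~p | r): greatest fixpoint, start Z0 = {s0, s2, s4, s6}, keep only states in Sat with some successor in Z. Already a fixed point.
Sat(EG (~p | r)) = {s0, s2, s4, s6}
EF (EG (~p | r)): least fixpoint, start Z0 = {s0, s2, s4, s6}, add states with some successor in Z. Z1 = {s0, s1, s2, s3, s4, s6}; fixed.
Sat(EF (EG (~p | r))) = {s0, s1, s2, s3, s4, s6}
s2 ∈ Sat(EF (EG (~p | r))) = {s0, s1, s2, s3, s4, s6}, so the formula holds at s2.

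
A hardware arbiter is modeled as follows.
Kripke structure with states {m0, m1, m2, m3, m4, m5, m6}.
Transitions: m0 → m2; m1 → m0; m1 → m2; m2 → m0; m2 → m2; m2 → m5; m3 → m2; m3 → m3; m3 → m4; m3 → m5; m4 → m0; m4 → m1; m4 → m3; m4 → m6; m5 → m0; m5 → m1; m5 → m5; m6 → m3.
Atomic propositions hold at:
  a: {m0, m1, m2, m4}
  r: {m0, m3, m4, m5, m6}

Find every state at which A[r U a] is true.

{m0, m1, m2, m4}

A[r U a]: least fixpoint, start Z0 = Sat(a) = {m0, m1, m2, m4}, add states in Sat(r) with every successor in Z. Already a fixed point.
Sat(A[r U a]) = {m0, m1, m2, m4}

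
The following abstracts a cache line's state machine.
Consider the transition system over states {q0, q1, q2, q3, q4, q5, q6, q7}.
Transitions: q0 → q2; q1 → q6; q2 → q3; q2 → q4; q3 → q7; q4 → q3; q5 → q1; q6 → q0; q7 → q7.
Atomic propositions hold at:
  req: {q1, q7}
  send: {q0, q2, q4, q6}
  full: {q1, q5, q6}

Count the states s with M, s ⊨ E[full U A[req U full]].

3

A[req U full]: least fixpoint, start Z0 = Sat(full) = {q1, q5, q6}, add states in Sat(req) with every successor in Z. Already a fixed point.
Sat(A[req U full]) = {q1, q5, q6}
E[full U A[req U full]]: least fixpoint, start Z0 = Sat(A[req U full]) = {q1, q5, q6}, add states in Sat(full) with some successor in Z. Already a fixed point.
Sat(E[full U A[req U full]]) = {q1, q5, q6}
|Sat(E[full U A[req U full]])| = |{q1, q5, q6}| = 3.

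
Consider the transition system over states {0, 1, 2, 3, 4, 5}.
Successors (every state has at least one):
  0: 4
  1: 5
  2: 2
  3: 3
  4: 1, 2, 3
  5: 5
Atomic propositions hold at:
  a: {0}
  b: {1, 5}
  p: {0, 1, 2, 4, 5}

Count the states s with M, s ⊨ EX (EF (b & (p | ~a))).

Sat(~a) = {1, 2, 3, 4, 5}
Sat(p | ~a) = {0, 1, 2, 3, 4, 5}
Sat(b & (p | ~a)) = {1, 5}
EF (b & (p | ~a)): least fixpoint, start Z0 = {1, 5}, add states with some successor in Z. Z1 = {1, 4, 5}; Z2 = {0, 1, 4, 5}; fixed.
Sat(EF (b & (p | ~a))) = {0, 1, 4, 5}
Sat(EX (EF (b & (p | ~a)))) = {s : some successor in {0, 1, 4, 5}} = {0, 1, 4, 5}
|Sat(EX (EF (b & (p | ~a))))| = |{0, 1, 4, 5}| = 4.

4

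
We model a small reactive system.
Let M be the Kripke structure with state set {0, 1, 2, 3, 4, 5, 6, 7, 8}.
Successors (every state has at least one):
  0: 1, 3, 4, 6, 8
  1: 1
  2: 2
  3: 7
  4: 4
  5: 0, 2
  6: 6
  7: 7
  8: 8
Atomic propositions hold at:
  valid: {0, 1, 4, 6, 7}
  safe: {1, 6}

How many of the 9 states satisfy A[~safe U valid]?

Sat(~safe) = {0, 2, 3, 4, 5, 7, 8}
A[~safe U valid]: least fixpoint, start Z0 = Sat(valid) = {0, 1, 4, 6, 7}, add states in Sat(~safe) with every successor in Z. Z1 = {0, 1, 3, 4, 6, 7}; fixed.
Sat(A[~safe U valid]) = {0, 1, 3, 4, 6, 7}
|Sat(A[~safe U valid])| = |{0, 1, 3, 4, 6, 7}| = 6.

6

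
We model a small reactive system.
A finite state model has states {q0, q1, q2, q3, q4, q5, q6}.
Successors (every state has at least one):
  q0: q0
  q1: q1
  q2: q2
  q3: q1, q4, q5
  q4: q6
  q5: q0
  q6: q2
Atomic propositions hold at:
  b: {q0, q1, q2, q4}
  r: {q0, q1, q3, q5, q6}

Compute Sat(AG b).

AG b: greatest fixpoint, start Z0 = {q0, q1, q2, q4}, keep only states in Sat with every successor in Z. Z1 = {q0, q1, q2}; fixed.
Sat(AG b) = {q0, q1, q2}

{q0, q1, q2}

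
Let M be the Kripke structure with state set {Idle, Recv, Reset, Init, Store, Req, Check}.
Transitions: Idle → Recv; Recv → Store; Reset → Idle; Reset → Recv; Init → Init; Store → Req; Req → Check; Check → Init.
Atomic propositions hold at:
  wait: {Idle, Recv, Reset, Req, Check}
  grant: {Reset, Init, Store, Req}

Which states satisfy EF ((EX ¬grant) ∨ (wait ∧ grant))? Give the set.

Sat(¬grant) = {Idle, Recv, Check}
Sat(EX ¬grant) = {s : some successor in {Idle, Recv, Check}} = {Idle, Reset, Req}
Sat(wait ∧ grant) = {Reset, Req}
Sat((EX ¬grant) ∨ (wait ∧ grant)) = {Idle, Reset, Req}
EF ((EX ¬grant) ∨ (wait ∧ grant)): least fixpoint, start Z0 = {Idle, Reset, Req}, add states with some successor in Z. Z1 = {Idle, Reset, Store, Req}; Z2 = {Idle, Recv, Reset, Store, Req}; fixed.
Sat(EF ((EX ¬grant) ∨ (wait ∧ grant))) = {Idle, Recv, Reset, Store, Req}

{Idle, Recv, Reset, Store, Req}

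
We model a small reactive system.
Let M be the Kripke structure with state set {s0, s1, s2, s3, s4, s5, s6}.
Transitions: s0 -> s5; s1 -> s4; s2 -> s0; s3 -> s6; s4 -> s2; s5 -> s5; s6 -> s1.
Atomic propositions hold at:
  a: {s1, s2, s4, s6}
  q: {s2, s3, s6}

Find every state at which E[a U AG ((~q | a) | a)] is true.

{s0, s1, s2, s4, s5, s6}

Sat(~q) = {s0, s1, s4, s5}
Sat(~q | a) = {s0, s1, s2, s4, s5, s6}
Sat((~q | a) | a) = {s0, s1, s2, s4, s5, s6}
AG ((~q | a) | a): greatest fixpoint, start Z0 = {s0, s1, s2, s4, s5, s6}, keep only states in Sat with every successor in Z. Already a fixed point.
Sat(AG ((~q | a) | a)) = {s0, s1, s2, s4, s5, s6}
E[a U AG ((~q | a) | a)]: least fixpoint, start Z0 = Sat(AG ((~q | a) | a)) = {s0, s1, s2, s4, s5, s6}, add states in Sat(a) with some successor in Z. Already a fixed point.
Sat(E[a U AG ((~q | a) | a)]) = {s0, s1, s2, s4, s5, s6}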